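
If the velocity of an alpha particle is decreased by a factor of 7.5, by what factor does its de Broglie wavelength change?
The wavelength increases by a factor of 7.5.

From λ = h/(mv), the wavelength is inversely proportional to velocity:

λ ∝ 1/v

If v → v/7.5, then λ → 7.5λ

When velocity is decreased by a factor of 7.5, the wavelength increases by a factor of 7.5.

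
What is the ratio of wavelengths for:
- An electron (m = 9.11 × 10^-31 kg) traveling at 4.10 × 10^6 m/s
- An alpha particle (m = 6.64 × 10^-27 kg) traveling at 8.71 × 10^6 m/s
λ₁/λ₂ = 1.55 × 10^4

Using λ = h/(mv):

λ₁ = h/(m₁v₁) = 1.77 × 10^-10 m
λ₂ = h/(m₂v₂) = 1.15 × 10^-14 m

Ratio λ₁/λ₂ = (m₂v₂)/(m₁v₁)
         = (6.64 × 10^-27 kg × 8.71 × 10^6 m/s) / (9.11 × 10^-31 kg × 4.10 × 10^6 m/s)
         = 1.55 × 10^4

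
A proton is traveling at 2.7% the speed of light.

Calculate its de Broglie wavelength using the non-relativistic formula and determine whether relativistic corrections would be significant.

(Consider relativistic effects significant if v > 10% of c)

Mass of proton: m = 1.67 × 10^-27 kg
No, relativistic corrections are not needed.

Using the non-relativistic de Broglie formula λ = h/(mv):

v = 2.7% × c = 8.094 × 10^6 m/s

λ = h/(mv)
λ = (6.626 × 10^-34 J·s) / (1.67 × 10^-27 kg × 8.094 × 10^6 m/s)
λ = 4.90 × 10^-14 m

Since v = 2.7% of c < 10% of c, relativistic corrections are NOT significant and this non-relativistic result is a good approximation.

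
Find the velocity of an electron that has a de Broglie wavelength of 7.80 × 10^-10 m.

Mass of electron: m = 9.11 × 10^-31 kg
9.32 × 10^5 m/s

From the de Broglie relation λ = h/(mv), we solve for v:

v = h/(mλ)
v = (6.626 × 10^-34 J·s) / (9.11 × 10^-31 kg × 7.80 × 10^-10 m)
v = 9.32 × 10^5 m/s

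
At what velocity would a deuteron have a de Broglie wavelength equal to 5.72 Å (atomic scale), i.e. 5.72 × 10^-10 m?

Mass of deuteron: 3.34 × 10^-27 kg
3.47 × 10^2 m/s

From λ = h/(mv), solve for v:

v = h/(mλ)
v = (6.626 × 10^-34 J·s) / (3.34 × 10^-27 kg × 5.72 × 10^-10 m)
v = 3.47 × 10^2 m/s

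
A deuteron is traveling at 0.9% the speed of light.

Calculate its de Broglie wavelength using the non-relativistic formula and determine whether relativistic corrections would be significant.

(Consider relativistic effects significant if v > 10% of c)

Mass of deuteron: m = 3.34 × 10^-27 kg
No, relativistic corrections are not needed.

Using the non-relativistic de Broglie formula λ = h/(mv):

v = 0.9% × c = 2.698 × 10^6 m/s

λ = h/(mv)
λ = (6.626 × 10^-34 J·s) / (3.34 × 10^-27 kg × 2.698 × 10^6 m/s)
λ = 7.35 × 10^-14 m

Since v = 0.9% of c < 10% of c, relativistic corrections are NOT significant and this non-relativistic result is a good approximation.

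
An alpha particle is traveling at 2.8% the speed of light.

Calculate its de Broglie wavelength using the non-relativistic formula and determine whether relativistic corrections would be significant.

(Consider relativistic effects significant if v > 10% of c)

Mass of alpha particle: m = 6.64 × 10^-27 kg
No, relativistic corrections are not needed.

Using the non-relativistic de Broglie formula λ = h/(mv):

v = 2.8% × c = 8.394 × 10^6 m/s

λ = h/(mv)
λ = (6.626 × 10^-34 J·s) / (6.64 × 10^-27 kg × 8.394 × 10^6 m/s)
λ = 1.19 × 10^-14 m

Since v = 2.8% of c < 10% of c, relativistic corrections are NOT significant and this non-relativistic result is a good approximation.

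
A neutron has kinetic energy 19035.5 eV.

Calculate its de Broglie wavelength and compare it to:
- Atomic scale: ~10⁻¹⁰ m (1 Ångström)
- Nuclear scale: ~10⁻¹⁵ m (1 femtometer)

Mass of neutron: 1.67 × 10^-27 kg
λ = 2.08 × 10^-13 m, which is between nuclear and atomic scales.

Using λ = h/√(2mKE):

KE = 19035.5 eV = 3.050 × 10^-15 J

λ = h/√(2mKE)
λ = (6.626 × 10^-34 J·s) / √(2 × 1.67 × 10^-27 kg × 3.050 × 10^-15 J)
λ = 2.08 × 10^-13 m

Comparison:
- Atomic scale (10⁻¹⁰ m): λ is 0.0021× this size
- Nuclear scale (10⁻¹⁵ m): λ is 2.1e+02× this size

The wavelength is between nuclear and atomic scales.

This wavelength is appropriate for probing atomic structure but too large for nuclear physics experiments.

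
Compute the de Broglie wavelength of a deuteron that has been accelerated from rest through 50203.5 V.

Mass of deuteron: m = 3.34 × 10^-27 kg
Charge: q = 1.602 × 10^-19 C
9.04 × 10^-14 m

When a particle is accelerated through voltage V, it gains kinetic energy KE = qV.

The de Broglie wavelength is then λ = h/√(2mqV):

λ = h/√(2mqV)
λ = (6.626 × 10^-34 J·s) / √(2 × 3.34 × 10^-27 kg × 1.602 × 10^-19 C × 50203.5 V)
λ = 9.04 × 10^-14 m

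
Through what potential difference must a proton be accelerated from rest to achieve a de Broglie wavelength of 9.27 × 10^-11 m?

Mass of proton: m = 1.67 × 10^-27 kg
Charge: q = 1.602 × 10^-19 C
9.55 × 10^-2 V

From λ = h/√(2mqV), we solve for V:

λ² = h²/(2mqV)
V = h²/(2mqλ²)
V = (6.626 × 10^-34 J·s)² / (2 × 1.67 × 10^-27 kg × 1.602 × 10^-19 C × (9.27 × 10^-11 m)²)
V = 9.55 × 10^-2 V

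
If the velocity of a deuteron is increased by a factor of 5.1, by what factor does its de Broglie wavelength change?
The wavelength decreases by a factor of 5.1.

From λ = h/(mv), the wavelength is inversely proportional to velocity:

λ ∝ 1/v

If v → 5.1v, then λ → λ/5.1

When velocity is increased by a factor of 5.1, the wavelength decreases by a factor of 5.1.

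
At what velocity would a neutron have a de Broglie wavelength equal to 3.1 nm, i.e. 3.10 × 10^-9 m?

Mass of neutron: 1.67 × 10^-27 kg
1.28 × 10^2 m/s

From λ = h/(mv), solve for v:

v = h/(mλ)
v = (6.626 × 10^-34 J·s) / (1.67 × 10^-27 kg × 3.10 × 10^-9 m)
v = 1.28 × 10^2 m/s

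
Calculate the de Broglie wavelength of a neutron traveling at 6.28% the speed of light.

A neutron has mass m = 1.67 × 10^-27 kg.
2.11 × 10^-14 m

Using the de Broglie relation λ = h/(mv):

v = 6.28% × c = 1.883 × 10^7 m/s

λ = h/(mv)
λ = (6.626 × 10^-34 J·s) / (1.67 × 10^-27 kg × 1.883 × 10^7 m/s)
λ = 2.11 × 10^-14 m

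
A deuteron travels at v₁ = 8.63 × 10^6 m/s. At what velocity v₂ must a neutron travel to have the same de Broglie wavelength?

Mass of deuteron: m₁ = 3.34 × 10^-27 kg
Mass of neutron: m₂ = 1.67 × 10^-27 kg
v₂ = 1.73 × 10^7 m/s

For equal de Broglie wavelengths: λ₁ = λ₂

h/(m₁v₁) = h/(m₂v₂)
m₁v₁ = m₂v₂
v₂ = v₁ · (m₁/m₂)

v₂ = 8.63 × 10^6 m/s × (3.34 × 10^-27 kg / 1.67 × 10^-27 kg)
v₂ = 1.73 × 10^7 m/s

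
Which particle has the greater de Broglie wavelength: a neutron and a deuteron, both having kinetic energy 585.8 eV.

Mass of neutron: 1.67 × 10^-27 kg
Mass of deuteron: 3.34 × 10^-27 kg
The neutron has the longer wavelength.

Using λ = h/√(2mKE):

For neutron: λ₁ = h/√(2m₁KE) = 1.18 × 10^-12 m
For deuteron: λ₂ = h/√(2m₂KE) = 8.37 × 10^-13 m

Since λ ∝ 1/√m at constant kinetic energy, the lighter particle has the longer wavelength.

The neutron has the longer de Broglie wavelength.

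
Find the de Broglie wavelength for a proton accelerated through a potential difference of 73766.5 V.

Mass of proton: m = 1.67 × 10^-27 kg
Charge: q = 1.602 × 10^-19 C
1.05 × 10^-13 m

When a particle is accelerated through voltage V, it gains kinetic energy KE = qV.

The de Broglie wavelength is then λ = h/√(2mqV):

λ = h/√(2mqV)
λ = (6.626 × 10^-34 J·s) / √(2 × 1.67 × 10^-27 kg × 1.602 × 10^-19 C × 73766.5 V)
λ = 1.05 × 10^-13 m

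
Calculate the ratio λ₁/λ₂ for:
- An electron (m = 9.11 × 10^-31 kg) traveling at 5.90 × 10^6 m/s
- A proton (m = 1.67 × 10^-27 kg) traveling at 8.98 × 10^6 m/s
λ₁/λ₂ = 2.79 × 10^3

Using λ = h/(mv):

λ₁ = h/(m₁v₁) = 1.23 × 10^-10 m
λ₂ = h/(m₂v₂) = 4.42 × 10^-14 m

Ratio λ₁/λ₂ = (m₂v₂)/(m₁v₁)
         = (1.67 × 10^-27 kg × 8.98 × 10^6 m/s) / (9.11 × 10^-31 kg × 5.90 × 10^6 m/s)
         = 2.79 × 10^3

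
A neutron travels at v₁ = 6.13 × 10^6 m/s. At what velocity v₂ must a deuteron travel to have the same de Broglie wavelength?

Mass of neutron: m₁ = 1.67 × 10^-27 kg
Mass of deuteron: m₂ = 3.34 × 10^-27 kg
v₂ = 3.06 × 10^6 m/s

For equal de Broglie wavelengths: λ₁ = λ₂

h/(m₁v₁) = h/(m₂v₂)
m₁v₁ = m₂v₂
v₂ = v₁ · (m₁/m₂)

v₂ = 6.13 × 10^6 m/s × (1.67 × 10^-27 kg / 3.34 × 10^-27 kg)
v₂ = 3.06 × 10^6 m/s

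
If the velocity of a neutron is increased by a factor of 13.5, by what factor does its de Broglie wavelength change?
The wavelength decreases by a factor of 13.5.

From λ = h/(mv), the wavelength is inversely proportional to velocity:

λ ∝ 1/v

If v → 13.5v, then λ → λ/13.5

When velocity is increased by a factor of 13.5, the wavelength decreases by a factor of 13.5.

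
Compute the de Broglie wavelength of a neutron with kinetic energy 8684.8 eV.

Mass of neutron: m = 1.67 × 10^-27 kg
3.07 × 10^-13 m

Using λ = h/√(2mKE):

First convert KE to Joules: KE = 8684.8 eV = 1.391 × 10^-15 J

λ = h/√(2mKE)
λ = (6.626 × 10^-34 J·s) / √(2 × 1.67 × 10^-27 kg × 1.391 × 10^-15 J)
λ = 3.07 × 10^-13 m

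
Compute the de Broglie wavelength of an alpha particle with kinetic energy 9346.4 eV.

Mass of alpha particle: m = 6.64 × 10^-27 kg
1.49 × 10^-13 m

Using λ = h/√(2mKE):

First convert KE to Joules: KE = 9346.4 eV = 1.497 × 10^-15 J

λ = h/√(2mKE)
λ = (6.626 × 10^-34 J·s) / √(2 × 6.64 × 10^-27 kg × 1.497 × 10^-15 J)
λ = 1.49 × 10^-13 m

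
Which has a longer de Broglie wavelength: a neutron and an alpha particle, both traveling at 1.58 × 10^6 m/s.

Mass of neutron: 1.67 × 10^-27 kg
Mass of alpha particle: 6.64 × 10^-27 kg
The neutron has the longer wavelength.

Using λ = h/(mv), since both particles have the same velocity, the wavelength depends only on mass.

For neutron: λ₁ = h/(m₁v) = 2.51 × 10^-13 m
For alpha particle: λ₂ = h/(m₂v) = 6.32 × 10^-14 m

Since λ ∝ 1/m at constant velocity, the lighter particle has the longer wavelength.

The neutron has the longer de Broglie wavelength.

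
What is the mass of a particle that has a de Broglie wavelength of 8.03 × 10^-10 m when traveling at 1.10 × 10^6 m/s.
7.50 × 10^-31 kg

From the de Broglie relation λ = h/(mv), we solve for m:

m = h/(λv)
m = (6.626 × 10^-34 J·s) / (8.03 × 10^-10 m × 1.10 × 10^6 m/s)
m = 7.50 × 10^-31 kg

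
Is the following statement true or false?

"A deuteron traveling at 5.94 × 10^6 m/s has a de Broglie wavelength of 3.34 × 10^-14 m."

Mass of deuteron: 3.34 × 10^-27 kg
True

The claim is correct.

Using λ = h/(mv):
λ = (6.626 × 10^-34 J·s) / (3.34 × 10^-27 kg × 5.94 × 10^6 m/s)
λ = 3.34 × 10^-14 m

This matches the claimed value.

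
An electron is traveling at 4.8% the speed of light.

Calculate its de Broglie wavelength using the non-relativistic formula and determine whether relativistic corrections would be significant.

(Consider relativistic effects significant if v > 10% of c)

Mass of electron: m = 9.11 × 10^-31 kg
No, relativistic corrections are not needed.

Using the non-relativistic de Broglie formula λ = h/(mv):

v = 4.8% × c = 1.439 × 10^7 m/s

λ = h/(mv)
λ = (6.626 × 10^-34 J·s) / (9.11 × 10^-31 kg × 1.439 × 10^7 m/s)
λ = 5.05 × 10^-11 m

Since v = 4.8% of c < 10% of c, relativistic corrections are NOT significant and this non-relativistic result is a good approximation.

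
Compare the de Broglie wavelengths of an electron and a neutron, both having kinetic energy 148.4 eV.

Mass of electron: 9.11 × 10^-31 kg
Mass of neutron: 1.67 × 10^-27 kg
The electron has the longer wavelength.

Using λ = h/√(2mKE):

For electron: λ₁ = h/√(2m₁KE) = 1.01 × 10^-10 m
For neutron: λ₂ = h/√(2m₂KE) = 2.35 × 10^-12 m

Since λ ∝ 1/√m at constant kinetic energy, the lighter particle has the longer wavelength.

The electron has the longer de Broglie wavelength.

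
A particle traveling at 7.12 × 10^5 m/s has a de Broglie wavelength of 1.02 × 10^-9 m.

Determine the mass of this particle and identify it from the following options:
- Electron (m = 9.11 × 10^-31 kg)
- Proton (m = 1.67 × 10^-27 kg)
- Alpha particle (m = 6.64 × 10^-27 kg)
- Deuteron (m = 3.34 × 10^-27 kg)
The particle is an electron.

From λ = h/(mv), solve for mass:

m = h/(λv)
m = (6.626 × 10^-34 J·s) / (1.02 × 10^-9 m × 7.12 × 10^5 m/s)
m = 9.12 × 10^-31 kg

Comparing with the listed masses, this is closest to an electron.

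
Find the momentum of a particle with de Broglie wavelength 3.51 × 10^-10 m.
1.89 × 10^-24 kg·m/s

From the de Broglie relation λ = h/p, we solve for p:

p = h/λ
p = (6.626 × 10^-34 J·s) / (3.51 × 10^-10 m)
p = 1.89 × 10^-24 kg·m/s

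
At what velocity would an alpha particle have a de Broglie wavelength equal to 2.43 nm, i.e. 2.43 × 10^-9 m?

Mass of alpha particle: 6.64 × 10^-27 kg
4.11 × 10^1 m/s

From λ = h/(mv), solve for v:

v = h/(mλ)
v = (6.626 × 10^-34 J·s) / (6.64 × 10^-27 kg × 2.43 × 10^-9 m)
v = 4.11 × 10^1 m/s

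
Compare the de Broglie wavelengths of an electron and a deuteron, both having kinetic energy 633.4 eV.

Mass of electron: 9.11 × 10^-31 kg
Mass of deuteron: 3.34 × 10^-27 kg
The electron has the longer wavelength.

Using λ = h/√(2mKE):

For electron: λ₁ = h/√(2m₁KE) = 4.87 × 10^-11 m
For deuteron: λ₂ = h/√(2m₂KE) = 8.05 × 10^-13 m

Since λ ∝ 1/√m at constant kinetic energy, the lighter particle has the longer wavelength.

The electron has the longer de Broglie wavelength.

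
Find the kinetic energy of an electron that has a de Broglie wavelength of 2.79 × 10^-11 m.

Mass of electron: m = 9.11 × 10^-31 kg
3.10 × 10^-16 J (or 1.93 × 10^3 eV)

From λ = h/√(2mKE), we solve for KE:

λ² = h²/(2mKE)
KE = h²/(2mλ²)
KE = (6.626 × 10^-34 J·s)² / (2 × 9.11 × 10^-31 kg × (2.79 × 10^-11 m)²)
KE = 3.10 × 10^-16 J
KE = 1.93 × 10^3 eV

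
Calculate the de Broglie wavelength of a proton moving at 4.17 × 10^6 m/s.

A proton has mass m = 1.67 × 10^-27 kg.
9.51 × 10^-14 m

Using the de Broglie relation λ = h/(mv):

λ = h/(mv)
λ = (6.626 × 10^-34 J·s) / (1.67 × 10^-27 kg × 4.17 × 10^6 m/s)
λ = 9.51 × 10^-14 m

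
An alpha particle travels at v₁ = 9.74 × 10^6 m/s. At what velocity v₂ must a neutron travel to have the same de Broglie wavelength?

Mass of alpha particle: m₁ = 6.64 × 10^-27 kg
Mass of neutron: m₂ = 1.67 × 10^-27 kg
v₂ = 3.87 × 10^7 m/s

For equal de Broglie wavelengths: λ₁ = λ₂

h/(m₁v₁) = h/(m₂v₂)
m₁v₁ = m₂v₂
v₂ = v₁ · (m₁/m₂)

v₂ = 9.74 × 10^6 m/s × (6.64 × 10^-27 kg / 1.67 × 10^-27 kg)
v₂ = 3.87 × 10^7 m/s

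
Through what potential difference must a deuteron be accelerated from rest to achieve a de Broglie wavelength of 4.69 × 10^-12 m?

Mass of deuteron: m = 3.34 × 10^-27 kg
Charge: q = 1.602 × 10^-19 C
18.7 V

From λ = h/√(2mqV), we solve for V:

λ² = h²/(2mqV)
V = h²/(2mqλ²)
V = (6.626 × 10^-34 J·s)² / (2 × 3.34 × 10^-27 kg × 1.602 × 10^-19 C × (4.69 × 10^-12 m)²)
V = 18.7 V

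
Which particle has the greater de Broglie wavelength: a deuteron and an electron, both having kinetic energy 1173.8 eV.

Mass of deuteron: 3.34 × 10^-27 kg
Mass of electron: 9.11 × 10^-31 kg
The electron has the longer wavelength.

Using λ = h/√(2mKE):

For deuteron: λ₁ = h/√(2m₁KE) = 5.91 × 10^-13 m
For electron: λ₂ = h/√(2m₂KE) = 3.58 × 10^-11 m

Since λ ∝ 1/√m at constant kinetic energy, the lighter particle has the longer wavelength.

The electron has the longer de Broglie wavelength.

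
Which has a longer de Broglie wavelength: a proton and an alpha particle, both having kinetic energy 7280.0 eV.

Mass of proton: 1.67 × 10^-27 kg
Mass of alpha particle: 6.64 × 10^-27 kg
The proton has the longer wavelength.

Using λ = h/√(2mKE):

For proton: λ₁ = h/√(2m₁KE) = 3.36 × 10^-13 m
For alpha particle: λ₂ = h/√(2m₂KE) = 1.68 × 10^-13 m

Since λ ∝ 1/√m at constant kinetic energy, the lighter particle has the longer wavelength.

The proton has the longer de Broglie wavelength.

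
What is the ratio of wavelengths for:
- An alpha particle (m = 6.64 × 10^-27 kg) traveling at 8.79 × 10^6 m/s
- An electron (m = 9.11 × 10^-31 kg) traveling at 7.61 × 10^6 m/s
λ₁/λ₂ = 1.19 × 10^-4

Using λ = h/(mv):

λ₁ = h/(m₁v₁) = 1.14 × 10^-14 m
λ₂ = h/(m₂v₂) = 9.56 × 10^-11 m

Ratio λ₁/λ₂ = (m₂v₂)/(m₁v₁)
         = (9.11 × 10^-31 kg × 7.61 × 10^6 m/s) / (6.64 × 10^-27 kg × 8.79 × 10^6 m/s)
         = 1.19 × 10^-4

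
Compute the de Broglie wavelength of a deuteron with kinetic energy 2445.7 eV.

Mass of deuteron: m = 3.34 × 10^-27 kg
4.10 × 10^-13 m

Using λ = h/√(2mKE):

First convert KE to Joules: KE = 2445.7 eV = 3.918 × 10^-16 J

λ = h/√(2mKE)
λ = (6.626 × 10^-34 J·s) / √(2 × 3.34 × 10^-27 kg × 3.918 × 10^-16 J)
λ = 4.10 × 10^-13 m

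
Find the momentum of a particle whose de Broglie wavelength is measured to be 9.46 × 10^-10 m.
7.00 × 10^-25 kg·m/s

From the de Broglie relation λ = h/p, we solve for p:

p = h/λ
p = (6.626 × 10^-34 J·s) / (9.46 × 10^-10 m)
p = 7.00 × 10^-25 kg·m/s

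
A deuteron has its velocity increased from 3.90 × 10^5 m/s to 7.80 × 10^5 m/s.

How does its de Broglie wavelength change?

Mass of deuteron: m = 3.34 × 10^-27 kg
The wavelength decreases by a factor of 2.

Using λ = h/(mv):

Initial wavelength: λ₁ = h/(mv₁) = 5.09 × 10^-13 m
Final wavelength: λ₂ = h/(mv₂) = 2.54 × 10^-13 m

Since λ ∝ 1/v, when velocity increases by a factor of 2, the wavelength decreases by a factor of 2.

λ₂/λ₁ = v₁/v₂ = 1/2

The wavelength decreases by a factor of 2.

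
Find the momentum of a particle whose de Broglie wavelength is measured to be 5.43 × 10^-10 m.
1.22 × 10^-24 kg·m/s

From the de Broglie relation λ = h/p, we solve for p:

p = h/λ
p = (6.626 × 10^-34 J·s) / (5.43 × 10^-10 m)
p = 1.22 × 10^-24 kg·m/s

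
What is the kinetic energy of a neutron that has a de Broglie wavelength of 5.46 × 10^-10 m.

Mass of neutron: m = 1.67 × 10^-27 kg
4.41 × 10^-22 J (or 2.75 × 10^-3 eV)

From λ = h/√(2mKE), we solve for KE:

λ² = h²/(2mKE)
KE = h²/(2mλ²)
KE = (6.626 × 10^-34 J·s)² / (2 × 1.67 × 10^-27 kg × (5.46 × 10^-10 m)²)
KE = 4.41 × 10^-22 J
KE = 2.75 × 10^-3 eV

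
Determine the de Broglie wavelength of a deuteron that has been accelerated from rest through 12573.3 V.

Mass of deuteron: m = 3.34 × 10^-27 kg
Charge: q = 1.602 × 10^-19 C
1.81 × 10^-13 m

When a particle is accelerated through voltage V, it gains kinetic energy KE = qV.

The de Broglie wavelength is then λ = h/√(2mqV):

λ = h/√(2mqV)
λ = (6.626 × 10^-34 J·s) / √(2 × 3.34 × 10^-27 kg × 1.602 × 10^-19 C × 12573.3 V)
λ = 1.81 × 10^-13 m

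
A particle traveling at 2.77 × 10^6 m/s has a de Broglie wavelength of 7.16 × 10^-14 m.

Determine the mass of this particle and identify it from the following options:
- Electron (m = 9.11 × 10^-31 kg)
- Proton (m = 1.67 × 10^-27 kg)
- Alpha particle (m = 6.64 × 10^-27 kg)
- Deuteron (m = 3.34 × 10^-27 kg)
The particle is a deuteron.

From λ = h/(mv), solve for mass:

m = h/(λv)
m = (6.626 × 10^-34 J·s) / (7.16 × 10^-14 m × 2.77 × 10^6 m/s)
m = 3.34 × 10^-27 kg

Comparing with the listed masses, this is closest to a deuteron.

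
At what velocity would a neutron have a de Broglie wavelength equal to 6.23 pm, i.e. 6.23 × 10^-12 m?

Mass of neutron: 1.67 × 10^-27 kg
6.37 × 10^4 m/s

From λ = h/(mv), solve for v:

v = h/(mλ)
v = (6.626 × 10^-34 J·s) / (1.67 × 10^-27 kg × 6.23 × 10^-12 m)
v = 6.37 × 10^4 m/s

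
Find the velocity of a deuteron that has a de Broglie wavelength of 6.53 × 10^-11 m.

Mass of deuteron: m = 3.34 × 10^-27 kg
3.04 × 10^3 m/s

From the de Broglie relation λ = h/(mv), we solve for v:

v = h/(mλ)
v = (6.626 × 10^-34 J·s) / (3.34 × 10^-27 kg × 6.53 × 10^-11 m)
v = 3.04 × 10^3 m/s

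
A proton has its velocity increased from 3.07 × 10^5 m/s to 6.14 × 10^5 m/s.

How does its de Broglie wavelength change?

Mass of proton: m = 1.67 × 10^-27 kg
The wavelength decreases by a factor of 2.

Using λ = h/(mv):

Initial wavelength: λ₁ = h/(mv₁) = 1.29 × 10^-12 m
Final wavelength: λ₂ = h/(mv₂) = 6.46 × 10^-13 m

Since λ ∝ 1/v, when velocity increases by a factor of 2, the wavelength decreases by a factor of 2.

λ₂/λ₁ = v₁/v₂ = 1/2

The wavelength decreases by a factor of 2.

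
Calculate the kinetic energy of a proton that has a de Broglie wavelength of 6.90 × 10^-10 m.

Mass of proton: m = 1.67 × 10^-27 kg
2.76 × 10^-22 J (or 1.72 × 10^-3 eV)

From λ = h/√(2mKE), we solve for KE:

λ² = h²/(2mKE)
KE = h²/(2mλ²)
KE = (6.626 × 10^-34 J·s)² / (2 × 1.67 × 10^-27 kg × (6.90 × 10^-10 m)²)
KE = 2.76 × 10^-22 J
KE = 1.72 × 10^-3 eV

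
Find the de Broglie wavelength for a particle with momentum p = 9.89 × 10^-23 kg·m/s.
6.70 × 10^-12 m

Using the de Broglie relation λ = h/p:

λ = h/p
λ = (6.626 × 10^-34 J·s) / (9.89 × 10^-23 kg·m/s)
λ = 6.70 × 10^-12 m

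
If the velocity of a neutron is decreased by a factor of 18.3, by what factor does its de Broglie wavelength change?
The wavelength increases by a factor of 18.3.

From λ = h/(mv), the wavelength is inversely proportional to velocity:

λ ∝ 1/v

If v → v/18.3, then λ → 18.3λ

When velocity is decreased by a factor of 18.3, the wavelength increases by a factor of 18.3.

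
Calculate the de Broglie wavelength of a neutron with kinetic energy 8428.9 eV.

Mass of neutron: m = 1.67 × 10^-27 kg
3.12 × 10^-13 m

Using λ = h/√(2mKE):

First convert KE to Joules: KE = 8428.9 eV = 1.350 × 10^-15 J

λ = h/√(2mKE)
λ = (6.626 × 10^-34 J·s) / √(2 × 1.67 × 10^-27 kg × 1.350 × 10^-15 J)
λ = 3.12 × 10^-13 m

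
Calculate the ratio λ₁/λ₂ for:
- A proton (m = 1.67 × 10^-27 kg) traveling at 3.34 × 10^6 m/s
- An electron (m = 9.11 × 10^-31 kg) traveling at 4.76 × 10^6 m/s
λ₁/λ₂ = 7.77 × 10^-4

Using λ = h/(mv):

λ₁ = h/(m₁v₁) = 1.19 × 10^-13 m
λ₂ = h/(m₂v₂) = 1.53 × 10^-10 m

Ratio λ₁/λ₂ = (m₂v₂)/(m₁v₁)
         = (9.11 × 10^-31 kg × 4.76 × 10^6 m/s) / (1.67 × 10^-27 kg × 3.34 × 10^6 m/s)
         = 7.77 × 10^-4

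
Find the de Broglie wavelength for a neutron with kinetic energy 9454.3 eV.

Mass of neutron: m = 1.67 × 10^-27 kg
2.95 × 10^-13 m

Using λ = h/√(2mKE):

First convert KE to Joules: KE = 9454.3 eV = 1.515 × 10^-15 J

λ = h/√(2mKE)
λ = (6.626 × 10^-34 J·s) / √(2 × 1.67 × 10^-27 kg × 1.515 × 10^-15 J)
λ = 2.95 × 10^-13 m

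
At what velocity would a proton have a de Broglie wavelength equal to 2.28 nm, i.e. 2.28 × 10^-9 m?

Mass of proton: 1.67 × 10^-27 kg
1.74 × 10^2 m/s

From λ = h/(mv), solve for v:

v = h/(mλ)
v = (6.626 × 10^-34 J·s) / (1.67 × 10^-27 kg × 2.28 × 10^-9 m)
v = 1.74 × 10^2 m/s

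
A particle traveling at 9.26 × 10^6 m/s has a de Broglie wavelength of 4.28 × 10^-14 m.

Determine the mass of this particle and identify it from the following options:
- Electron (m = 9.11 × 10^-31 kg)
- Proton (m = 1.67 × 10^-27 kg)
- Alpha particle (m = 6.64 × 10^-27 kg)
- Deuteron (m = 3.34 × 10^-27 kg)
The particle is a proton.

From λ = h/(mv), solve for mass:

m = h/(λv)
m = (6.626 × 10^-34 J·s) / (4.28 × 10^-14 m × 9.26 × 10^6 m/s)
m = 1.67 × 10^-27 kg

Comparing with the listed masses, this is closest to a proton.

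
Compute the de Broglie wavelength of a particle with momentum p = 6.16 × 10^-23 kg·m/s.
1.08 × 10^-11 m

Using the de Broglie relation λ = h/p:

λ = h/p
λ = (6.626 × 10^-34 J·s) / (6.16 × 10^-23 kg·m/s)
λ = 1.08 × 10^-11 m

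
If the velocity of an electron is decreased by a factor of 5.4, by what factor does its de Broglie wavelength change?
The wavelength increases by a factor of 5.4.

From λ = h/(mv), the wavelength is inversely proportional to velocity:

λ ∝ 1/v

If v → v/5.4, then λ → 5.4λ

When velocity is decreased by a factor of 5.4, the wavelength increases by a factor of 5.4.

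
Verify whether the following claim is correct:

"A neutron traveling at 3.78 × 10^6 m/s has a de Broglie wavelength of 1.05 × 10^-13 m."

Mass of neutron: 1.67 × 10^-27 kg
True

The claim is correct.

Using λ = h/(mv):
λ = (6.626 × 10^-34 J·s) / (1.67 × 10^-27 kg × 3.78 × 10^6 m/s)
λ = 1.05 × 10^-13 m

This matches the claimed value.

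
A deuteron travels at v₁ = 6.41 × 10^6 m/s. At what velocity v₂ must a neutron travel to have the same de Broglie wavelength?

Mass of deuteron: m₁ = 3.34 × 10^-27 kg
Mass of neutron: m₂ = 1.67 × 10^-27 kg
v₂ = 1.28 × 10^7 m/s

For equal de Broglie wavelengths: λ₁ = λ₂

h/(m₁v₁) = h/(m₂v₂)
m₁v₁ = m₂v₂
v₂ = v₁ · (m₁/m₂)

v₂ = 6.41 × 10^6 m/s × (3.34 × 10^-27 kg / 1.67 × 10^-27 kg)
v₂ = 1.28 × 10^7 m/s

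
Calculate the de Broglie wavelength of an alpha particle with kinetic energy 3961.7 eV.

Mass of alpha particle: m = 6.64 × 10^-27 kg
2.28 × 10^-13 m

Using λ = h/√(2mKE):

First convert KE to Joules: KE = 3961.7 eV = 6.347 × 10^-16 J

λ = h/√(2mKE)
λ = (6.626 × 10^-34 J·s) / √(2 × 6.64 × 10^-27 kg × 6.347 × 10^-16 J)
λ = 2.28 × 10^-13 m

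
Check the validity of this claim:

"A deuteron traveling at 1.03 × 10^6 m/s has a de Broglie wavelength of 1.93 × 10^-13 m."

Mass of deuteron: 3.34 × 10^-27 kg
True

The claim is correct.

Using λ = h/(mv):
λ = (6.626 × 10^-34 J·s) / (3.34 × 10^-27 kg × 1.03 × 10^6 m/s)
λ = 1.93 × 10^-13 m

This matches the claimed value.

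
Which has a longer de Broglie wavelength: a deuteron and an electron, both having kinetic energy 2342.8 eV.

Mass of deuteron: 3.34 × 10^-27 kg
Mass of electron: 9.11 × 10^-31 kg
The electron has the longer wavelength.

Using λ = h/√(2mKE):

For deuteron: λ₁ = h/√(2m₁KE) = 4.18 × 10^-13 m
For electron: λ₂ = h/√(2m₂KE) = 2.53 × 10^-11 m

Since λ ∝ 1/√m at constant kinetic energy, the lighter particle has the longer wavelength.

The electron has the longer de Broglie wavelength.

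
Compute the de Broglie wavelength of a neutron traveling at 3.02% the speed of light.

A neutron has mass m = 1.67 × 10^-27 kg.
4.38 × 10^-14 m

Using the de Broglie relation λ = h/(mv):

v = 3.02% × c = 9.054 × 10^6 m/s

λ = h/(mv)
λ = (6.626 × 10^-34 J·s) / (1.67 × 10^-27 kg × 9.054 × 10^6 m/s)
λ = 4.38 × 10^-14 m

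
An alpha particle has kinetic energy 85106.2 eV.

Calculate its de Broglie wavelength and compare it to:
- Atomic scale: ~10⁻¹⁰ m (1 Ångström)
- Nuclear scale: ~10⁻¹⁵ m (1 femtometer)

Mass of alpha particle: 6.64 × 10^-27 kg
λ = 4.92 × 10^-14 m, which is between nuclear and atomic scales.

Using λ = h/√(2mKE):

KE = 85106.2 eV = 1.364 × 10^-14 J

λ = h/√(2mKE)
λ = (6.626 × 10^-34 J·s) / √(2 × 6.64 × 10^-27 kg × 1.364 × 10^-14 J)
λ = 4.92 × 10^-14 m

Comparison:
- Atomic scale (10⁻¹⁰ m): λ is 0.00049× this size
- Nuclear scale (10⁻¹⁵ m): λ is 49× this size

The wavelength is between nuclear and atomic scales.

This wavelength is appropriate for probing atomic structure but too large for nuclear physics experiments.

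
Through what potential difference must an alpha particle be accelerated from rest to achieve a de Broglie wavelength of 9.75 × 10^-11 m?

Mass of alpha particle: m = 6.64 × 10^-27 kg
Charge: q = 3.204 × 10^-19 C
1.09 × 10^-2 V

From λ = h/√(2mqV), we solve for V:

λ² = h²/(2mqV)
V = h²/(2mqλ²)
V = (6.626 × 10^-34 J·s)² / (2 × 6.64 × 10^-27 kg × 3.204 × 10^-19 C × (9.75 × 10^-11 m)²)
V = 1.09 × 10^-2 V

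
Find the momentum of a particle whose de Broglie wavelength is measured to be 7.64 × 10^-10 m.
8.67 × 10^-25 kg·m/s

From the de Broglie relation λ = h/p, we solve for p:

p = h/λ
p = (6.626 × 10^-34 J·s) / (7.64 × 10^-10 m)
p = 8.67 × 10^-25 kg·m/s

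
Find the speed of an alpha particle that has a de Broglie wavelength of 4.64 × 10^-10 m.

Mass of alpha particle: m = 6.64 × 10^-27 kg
2.15 × 10^2 m/s

From the de Broglie relation λ = h/(mv), we solve for v:

v = h/(mλ)
v = (6.626 × 10^-34 J·s) / (6.64 × 10^-27 kg × 4.64 × 10^-10 m)
v = 2.15 × 10^2 m/s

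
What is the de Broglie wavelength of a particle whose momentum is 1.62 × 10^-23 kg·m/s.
4.09 × 10^-11 m

Using the de Broglie relation λ = h/p:

λ = h/p
λ = (6.626 × 10^-34 J·s) / (1.62 × 10^-23 kg·m/s)
λ = 4.09 × 10^-11 m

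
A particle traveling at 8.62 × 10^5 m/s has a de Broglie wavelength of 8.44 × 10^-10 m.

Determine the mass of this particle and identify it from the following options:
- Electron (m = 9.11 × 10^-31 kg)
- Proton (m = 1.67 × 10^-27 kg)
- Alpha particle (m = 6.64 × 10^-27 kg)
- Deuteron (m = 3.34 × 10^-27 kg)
The particle is an electron.

From λ = h/(mv), solve for mass:

m = h/(λv)
m = (6.626 × 10^-34 J·s) / (8.44 × 10^-10 m × 8.62 × 10^5 m/s)
m = 9.11 × 10^-31 kg

Comparing with the listed masses, this is closest to an electron.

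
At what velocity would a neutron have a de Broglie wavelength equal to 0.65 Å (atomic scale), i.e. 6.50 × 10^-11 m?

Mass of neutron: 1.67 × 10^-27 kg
6.10 × 10^3 m/s

From λ = h/(mv), solve for v:

v = h/(mλ)
v = (6.626 × 10^-34 J·s) / (1.67 × 10^-27 kg × 6.50 × 10^-11 m)
v = 6.10 × 10^3 m/s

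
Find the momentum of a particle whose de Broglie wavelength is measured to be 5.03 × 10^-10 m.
1.32 × 10^-24 kg·m/s

From the de Broglie relation λ = h/p, we solve for p:

p = h/λ
p = (6.626 × 10^-34 J·s) / (5.03 × 10^-10 m)
p = 1.32 × 10^-24 kg·m/s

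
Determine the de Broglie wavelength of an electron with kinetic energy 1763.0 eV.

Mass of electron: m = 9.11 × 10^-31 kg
2.92 × 10^-11 m

Using λ = h/√(2mKE):

First convert KE to Joules: KE = 1763.0 eV = 2.825 × 10^-16 J

λ = h/√(2mKE)
λ = (6.626 × 10^-34 J·s) / √(2 × 9.11 × 10^-31 kg × 2.825 × 10^-16 J)
λ = 2.92 × 10^-11 m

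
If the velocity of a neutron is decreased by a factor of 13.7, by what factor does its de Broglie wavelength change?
The wavelength increases by a factor of 13.7.

From λ = h/(mv), the wavelength is inversely proportional to velocity:

λ ∝ 1/v

If v → v/13.7, then λ → 13.7λ

When velocity is decreased by a factor of 13.7, the wavelength increases by a factor of 13.7.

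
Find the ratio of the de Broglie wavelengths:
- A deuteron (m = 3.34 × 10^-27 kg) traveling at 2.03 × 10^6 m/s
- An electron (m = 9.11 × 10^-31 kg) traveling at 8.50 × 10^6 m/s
λ₁/λ₂ = 1.14 × 10^-3

Using λ = h/(mv):

λ₁ = h/(m₁v₁) = 9.77 × 10^-14 m
λ₂ = h/(m₂v₂) = 8.56 × 10^-11 m

Ratio λ₁/λ₂ = (m₂v₂)/(m₁v₁)
         = (9.11 × 10^-31 kg × 8.50 × 10^6 m/s) / (3.34 × 10^-27 kg × 2.03 × 10^6 m/s)
         = 1.14 × 10^-3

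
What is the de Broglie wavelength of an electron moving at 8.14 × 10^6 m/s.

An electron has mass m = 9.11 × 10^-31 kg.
8.94 × 10^-11 m

Using the de Broglie relation λ = h/(mv):

λ = h/(mv)
λ = (6.626 × 10^-34 J·s) / (9.11 × 10^-31 kg × 8.14 × 10^6 m/s)
λ = 8.94 × 10^-11 m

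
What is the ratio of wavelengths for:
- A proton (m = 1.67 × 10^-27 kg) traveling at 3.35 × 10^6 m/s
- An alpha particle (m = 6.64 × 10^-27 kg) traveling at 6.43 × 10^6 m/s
λ₁/λ₂ = 7.63

Using λ = h/(mv):

λ₁ = h/(m₁v₁) = 1.18 × 10^-13 m
λ₂ = h/(m₂v₂) = 1.55 × 10^-14 m

Ratio λ₁/λ₂ = (m₂v₂)/(m₁v₁)
         = (6.64 × 10^-27 kg × 6.43 × 10^6 m/s) / (1.67 × 10^-27 kg × 3.35 × 10^6 m/s)
         = 7.63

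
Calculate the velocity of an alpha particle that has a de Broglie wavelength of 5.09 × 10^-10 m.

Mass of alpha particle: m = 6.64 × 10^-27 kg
1.96 × 10^2 m/s

From the de Broglie relation λ = h/(mv), we solve for v:

v = h/(mλ)
v = (6.626 × 10^-34 J·s) / (6.64 × 10^-27 kg × 5.09 × 10^-10 m)
v = 1.96 × 10^2 m/s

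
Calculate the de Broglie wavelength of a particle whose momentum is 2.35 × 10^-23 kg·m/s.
2.82 × 10^-11 m

Using the de Broglie relation λ = h/p:

λ = h/p
λ = (6.626 × 10^-34 J·s) / (2.35 × 10^-23 kg·m/s)
λ = 2.82 × 10^-11 m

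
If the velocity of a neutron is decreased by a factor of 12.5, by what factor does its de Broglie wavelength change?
The wavelength increases by a factor of 12.5.

From λ = h/(mv), the wavelength is inversely proportional to velocity:

λ ∝ 1/v

If v → v/12.5, then λ → 12.5λ

When velocity is decreased by a factor of 12.5, the wavelength increases by a factor of 12.5.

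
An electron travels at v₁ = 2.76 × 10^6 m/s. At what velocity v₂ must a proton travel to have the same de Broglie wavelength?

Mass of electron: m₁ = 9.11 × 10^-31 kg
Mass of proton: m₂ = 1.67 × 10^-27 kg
v₂ = 1.51 × 10^3 m/s

For equal de Broglie wavelengths: λ₁ = λ₂

h/(m₁v₁) = h/(m₂v₂)
m₁v₁ = m₂v₂
v₂ = v₁ · (m₁/m₂)

v₂ = 2.76 × 10^6 m/s × (9.11 × 10^-31 kg / 1.67 × 10^-27 kg)
v₂ = 1.51 × 10^3 m/s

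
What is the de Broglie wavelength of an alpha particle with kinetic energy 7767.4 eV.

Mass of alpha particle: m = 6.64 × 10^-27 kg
1.63 × 10^-13 m

Using λ = h/√(2mKE):

First convert KE to Joules: KE = 7767.4 eV = 1.244 × 10^-15 J

λ = h/√(2mKE)
λ = (6.626 × 10^-34 J·s) / √(2 × 6.64 × 10^-27 kg × 1.244 × 10^-15 J)
λ = 1.63 × 10^-13 m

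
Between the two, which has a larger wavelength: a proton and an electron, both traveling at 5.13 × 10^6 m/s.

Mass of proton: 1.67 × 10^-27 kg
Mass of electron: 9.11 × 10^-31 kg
The electron has the longer wavelength.

Using λ = h/(mv), since both particles have the same velocity, the wavelength depends only on mass.

For proton: λ₁ = h/(m₁v) = 7.73 × 10^-14 m
For electron: λ₂ = h/(m₂v) = 1.42 × 10^-10 m

Since λ ∝ 1/m at constant velocity, the lighter particle has the longer wavelength.

The electron has the longer de Broglie wavelength.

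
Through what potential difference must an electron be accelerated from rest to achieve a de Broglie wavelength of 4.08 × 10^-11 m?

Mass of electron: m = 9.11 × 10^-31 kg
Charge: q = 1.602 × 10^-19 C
904 V

From λ = h/√(2mqV), we solve for V:

λ² = h²/(2mqV)
V = h²/(2mqλ²)
V = (6.626 × 10^-34 J·s)² / (2 × 9.11 × 10^-31 kg × 1.602 × 10^-19 C × (4.08 × 10^-11 m)²)
V = 904 V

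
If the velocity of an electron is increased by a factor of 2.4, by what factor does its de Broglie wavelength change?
The wavelength decreases by a factor of 2.4.

From λ = h/(mv), the wavelength is inversely proportional to velocity:

λ ∝ 1/v

If v → 2.4v, then λ → λ/2.4

When velocity is increased by a factor of 2.4, the wavelength decreases by a factor of 2.4.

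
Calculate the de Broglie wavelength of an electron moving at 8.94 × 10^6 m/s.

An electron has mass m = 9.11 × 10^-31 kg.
8.14 × 10^-11 m

Using the de Broglie relation λ = h/(mv):

λ = h/(mv)
λ = (6.626 × 10^-34 J·s) / (9.11 × 10^-31 kg × 8.94 × 10^6 m/s)
λ = 8.14 × 10^-11 m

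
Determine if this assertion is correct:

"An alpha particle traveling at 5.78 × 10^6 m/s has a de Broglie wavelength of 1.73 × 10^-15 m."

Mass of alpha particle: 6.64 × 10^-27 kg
False

The claim is incorrect.

Using λ = h/(mv):
λ = (6.626 × 10^-34 J·s) / (6.64 × 10^-27 kg × 5.78 × 10^6 m/s)
λ = 1.73 × 10^-14 m

The actual wavelength differs from the claimed 1.73 × 10^-15 m.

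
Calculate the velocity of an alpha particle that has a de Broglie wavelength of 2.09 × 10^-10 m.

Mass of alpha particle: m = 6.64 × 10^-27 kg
4.77 × 10^2 m/s

From the de Broglie relation λ = h/(mv), we solve for v:

v = h/(mλ)
v = (6.626 × 10^-34 J·s) / (6.64 × 10^-27 kg × 2.09 × 10^-10 m)
v = 4.77 × 10^2 m/s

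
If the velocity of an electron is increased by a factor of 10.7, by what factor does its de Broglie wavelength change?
The wavelength decreases by a factor of 10.7.

From λ = h/(mv), the wavelength is inversely proportional to velocity:

λ ∝ 1/v

If v → 10.7v, then λ → λ/10.7

When velocity is increased by a factor of 10.7, the wavelength decreases by a factor of 10.7.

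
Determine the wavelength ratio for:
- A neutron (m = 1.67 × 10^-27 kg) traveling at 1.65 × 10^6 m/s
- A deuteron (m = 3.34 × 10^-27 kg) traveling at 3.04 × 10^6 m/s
λ₁/λ₂ = 3.68

Using λ = h/(mv):

λ₁ = h/(m₁v₁) = 2.40 × 10^-13 m
λ₂ = h/(m₂v₂) = 6.53 × 10^-14 m

Ratio λ₁/λ₂ = (m₂v₂)/(m₁v₁)
         = (3.34 × 10^-27 kg × 3.04 × 10^6 m/s) / (1.67 × 10^-27 kg × 1.65 × 10^6 m/s)
         = 3.68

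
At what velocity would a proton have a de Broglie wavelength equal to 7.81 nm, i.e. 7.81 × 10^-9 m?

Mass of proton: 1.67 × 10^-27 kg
5.08 × 10^1 m/s

From λ = h/(mv), solve for v:

v = h/(mλ)
v = (6.626 × 10^-34 J·s) / (1.67 × 10^-27 kg × 7.81 × 10^-9 m)
v = 5.08 × 10^1 m/s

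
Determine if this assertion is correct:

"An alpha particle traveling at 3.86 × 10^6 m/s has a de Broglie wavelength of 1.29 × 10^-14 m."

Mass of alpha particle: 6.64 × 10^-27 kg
False

The claim is incorrect.

Using λ = h/(mv):
λ = (6.626 × 10^-34 J·s) / (6.64 × 10^-27 kg × 3.86 × 10^6 m/s)
λ = 2.59 × 10^-14 m

The actual wavelength differs from the claimed 1.29 × 10^-14 m.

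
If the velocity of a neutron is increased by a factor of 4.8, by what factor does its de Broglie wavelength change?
The wavelength decreases by a factor of 4.8.

From λ = h/(mv), the wavelength is inversely proportional to velocity:

λ ∝ 1/v

If v → 4.8v, then λ → λ/4.8

When velocity is increased by a factor of 4.8, the wavelength decreases by a factor of 4.8.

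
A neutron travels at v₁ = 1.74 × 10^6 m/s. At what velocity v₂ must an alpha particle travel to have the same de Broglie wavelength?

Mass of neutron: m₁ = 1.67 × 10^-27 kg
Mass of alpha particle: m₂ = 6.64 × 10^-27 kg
v₂ = 4.38 × 10^5 m/s

For equal de Broglie wavelengths: λ₁ = λ₂

h/(m₁v₁) = h/(m₂v₂)
m₁v₁ = m₂v₂
v₂ = v₁ · (m₁/m₂)

v₂ = 1.74 × 10^6 m/s × (1.67 × 10^-27 kg / 6.64 × 10^-27 kg)
v₂ = 4.38 × 10^5 m/s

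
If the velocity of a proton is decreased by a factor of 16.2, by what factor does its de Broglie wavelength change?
The wavelength increases by a factor of 16.2.

From λ = h/(mv), the wavelength is inversely proportional to velocity:

λ ∝ 1/v

If v → v/16.2, then λ → 16.2λ

When velocity is decreased by a factor of 16.2, the wavelength increases by a factor of 16.2.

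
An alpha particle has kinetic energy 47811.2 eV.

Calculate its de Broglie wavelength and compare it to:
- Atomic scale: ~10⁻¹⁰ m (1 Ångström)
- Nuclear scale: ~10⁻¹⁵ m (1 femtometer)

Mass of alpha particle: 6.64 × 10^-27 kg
λ = 6.57 × 10^-14 m, which is between nuclear and atomic scales.

Using λ = h/√(2mKE):

KE = 47811.2 eV = 7.660 × 10^-15 J

λ = h/√(2mKE)
λ = (6.626 × 10^-34 J·s) / √(2 × 6.64 × 10^-27 kg × 7.660 × 10^-15 J)
λ = 6.57 × 10^-14 m

Comparison:
- Atomic scale (10⁻¹⁰ m): λ is 0.00066× this size
- Nuclear scale (10⁻¹⁵ m): λ is 66× this size

The wavelength is between nuclear and atomic scales.

This wavelength is appropriate for probing atomic structure but too large for nuclear physics experiments.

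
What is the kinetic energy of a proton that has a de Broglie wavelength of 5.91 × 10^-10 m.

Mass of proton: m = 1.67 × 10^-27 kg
3.76 × 10^-22 J (or 2.35 × 10^-3 eV)

From λ = h/√(2mKE), we solve for KE:

λ² = h²/(2mKE)
KE = h²/(2mλ²)
KE = (6.626 × 10^-34 J·s)² / (2 × 1.67 × 10^-27 kg × (5.91 × 10^-10 m)²)
KE = 3.76 × 10^-22 J
KE = 2.35 × 10^-3 eV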